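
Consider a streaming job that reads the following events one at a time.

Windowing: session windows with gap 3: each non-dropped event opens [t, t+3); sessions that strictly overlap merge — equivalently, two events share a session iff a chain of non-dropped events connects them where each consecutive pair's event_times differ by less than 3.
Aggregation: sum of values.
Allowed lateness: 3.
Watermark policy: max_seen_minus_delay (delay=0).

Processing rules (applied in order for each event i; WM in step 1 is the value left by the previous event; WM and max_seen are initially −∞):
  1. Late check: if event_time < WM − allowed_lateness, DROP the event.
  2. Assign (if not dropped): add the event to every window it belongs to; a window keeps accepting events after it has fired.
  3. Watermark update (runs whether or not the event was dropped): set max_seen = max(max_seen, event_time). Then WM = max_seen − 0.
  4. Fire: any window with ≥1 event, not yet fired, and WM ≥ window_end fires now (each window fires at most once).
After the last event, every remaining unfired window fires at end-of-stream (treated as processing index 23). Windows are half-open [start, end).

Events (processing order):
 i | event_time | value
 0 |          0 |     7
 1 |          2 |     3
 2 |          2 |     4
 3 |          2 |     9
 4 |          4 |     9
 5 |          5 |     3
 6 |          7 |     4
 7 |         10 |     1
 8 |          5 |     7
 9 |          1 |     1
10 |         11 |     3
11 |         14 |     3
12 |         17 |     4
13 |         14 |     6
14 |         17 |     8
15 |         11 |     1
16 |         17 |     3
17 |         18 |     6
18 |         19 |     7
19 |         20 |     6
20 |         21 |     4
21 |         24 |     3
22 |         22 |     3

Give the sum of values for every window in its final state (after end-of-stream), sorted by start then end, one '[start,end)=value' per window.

[0,10)=39 [10,14)=4 [14,17)=9 [17,27)=44

i=0 t=0 v=7: → [0,3); WM=0
i=1 t=2 v=3: → [0,5); WM=2
i=2 t=2 v=4: → [0,5); WM=2
i=3 t=2 v=9: → [0,5); WM=2
i=4 t=4 v=9: → [0,7); WM=4
i=5 t=5 v=3: → [0,8); WM=5
i=6 t=7 v=4: → [0,10); WM=7
i=7 t=10 v=1: → [10,13); WM=10
i=8 t=5 v=7: DROP (t<10-3); WM=10
i=9 t=1 v=1: DROP (t<10-3); WM=10
i=10 t=11 v=3: → [10,14); WM=11
i=11 t=14 v=3: → [14,17); WM=14
i=12 t=17 v=4: → [17,20); WM=17
i=13 t=14 v=6: → [14,17); WM=17
i=14 t=17 v=8: → [17,20); WM=17
i=15 t=11 v=1: DROP (t<17-3); WM=17
i=16 t=17 v=3: → [17,20); WM=17
i=17 t=18 v=6: → [17,21); WM=18
i=18 t=19 v=7: → [17,22); WM=19
i=19 t=20 v=6: → [17,23); WM=20
i=20 t=21 v=4: → [17,24); WM=21
i=21 t=24 v=3: → [24,27); WM=24
i=22 t=22 v=3: → [17,27); WM=24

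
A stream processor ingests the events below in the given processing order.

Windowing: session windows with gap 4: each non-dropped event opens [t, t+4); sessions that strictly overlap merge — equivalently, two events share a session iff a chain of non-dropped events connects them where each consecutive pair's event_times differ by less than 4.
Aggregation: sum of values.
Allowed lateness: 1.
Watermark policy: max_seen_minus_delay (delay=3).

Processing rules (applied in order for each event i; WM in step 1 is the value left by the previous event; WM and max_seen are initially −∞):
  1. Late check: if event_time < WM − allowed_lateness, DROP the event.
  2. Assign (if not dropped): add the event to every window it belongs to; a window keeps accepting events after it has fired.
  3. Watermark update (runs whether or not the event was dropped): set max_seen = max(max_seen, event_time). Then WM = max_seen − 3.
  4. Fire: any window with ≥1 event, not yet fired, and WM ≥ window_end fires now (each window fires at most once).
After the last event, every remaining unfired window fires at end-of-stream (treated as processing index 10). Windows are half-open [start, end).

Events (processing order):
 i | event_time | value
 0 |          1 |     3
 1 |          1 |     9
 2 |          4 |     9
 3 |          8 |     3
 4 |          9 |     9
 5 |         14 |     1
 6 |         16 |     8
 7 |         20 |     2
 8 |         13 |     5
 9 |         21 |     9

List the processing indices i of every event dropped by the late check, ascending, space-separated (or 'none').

i=0 t=1 v=3: → [1,5); WM=-2
i=1 t=1 v=9: → [1,5); WM=-2
i=2 t=4 v=9: → [1,8); WM=1
i=3 t=8 v=3: → [8,12); WM=5
i=4 t=9 v=9: → [8,13); WM=6
i=5 t=14 v=1: → [14,18); WM=11
i=6 t=16 v=8: → [14,20); WM=13
i=7 t=20 v=2: → [20,24); WM=17
i=8 t=13 v=5: DROP (t<17-1); WM=17
i=9 t=21 v=9: → [20,25); WM=18

8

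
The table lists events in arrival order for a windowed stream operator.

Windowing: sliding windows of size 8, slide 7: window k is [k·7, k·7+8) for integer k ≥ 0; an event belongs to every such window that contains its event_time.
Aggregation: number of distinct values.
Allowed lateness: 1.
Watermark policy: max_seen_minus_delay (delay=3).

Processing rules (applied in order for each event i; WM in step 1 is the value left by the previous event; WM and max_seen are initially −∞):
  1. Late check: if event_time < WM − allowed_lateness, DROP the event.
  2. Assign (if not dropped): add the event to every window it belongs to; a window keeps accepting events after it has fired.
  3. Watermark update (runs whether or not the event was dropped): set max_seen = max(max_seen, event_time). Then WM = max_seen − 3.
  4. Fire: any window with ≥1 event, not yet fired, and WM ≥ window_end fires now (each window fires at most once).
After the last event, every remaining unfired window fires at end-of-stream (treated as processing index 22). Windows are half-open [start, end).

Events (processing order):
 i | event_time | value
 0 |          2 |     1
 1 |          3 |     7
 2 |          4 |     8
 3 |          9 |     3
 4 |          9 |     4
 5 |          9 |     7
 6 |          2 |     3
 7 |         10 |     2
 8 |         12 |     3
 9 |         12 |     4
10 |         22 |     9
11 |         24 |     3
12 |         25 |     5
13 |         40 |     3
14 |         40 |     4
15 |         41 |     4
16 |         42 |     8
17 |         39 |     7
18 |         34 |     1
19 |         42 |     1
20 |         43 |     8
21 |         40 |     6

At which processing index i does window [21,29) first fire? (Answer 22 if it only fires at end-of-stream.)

13

i=0 t=2 v=1: → [0,8); WM=-1
i=1 t=3 v=7: → [0,8); WM=0
i=2 t=4 v=8: → [0,8); WM=1
i=3 t=9 v=3: → [7,15); WM=6
i=4 t=9 v=4: → [7,15); WM=6
i=5 t=9 v=7: → [7,15); WM=6
i=6 t=2 v=3: DROP (t<6-1); WM=6
i=7 t=10 v=2: → [7,15); WM=7
i=8 t=12 v=3: → [7,15); WM=9; [0,8) fires=3
i=9 t=12 v=4: → [7,15); WM=9
i=10 t=22 v=9: → [21,29); WM=19; [7,15) fires=4
i=11 t=24 v=3: → [21,29); WM=21
i=12 t=25 v=5: → [21,29); WM=22
i=13 t=40 v=3: → [35,43); WM=37; [21,29) fires=3
i=14 t=40 v=4: → [35,43); WM=37
i=15 t=41 v=4: → [35,43); WM=38
i=16 t=42 v=8: → [42,50),[35,43); WM=39
i=17 t=39 v=7: → [35,43); WM=39
i=18 t=34 v=1: DROP (t<39-1); WM=39
i=19 t=42 v=1: → [42,50),[35,43); WM=39
i=20 t=43 v=8: → [42,50); WM=40
i=21 t=40 v=6: → [35,43); WM=40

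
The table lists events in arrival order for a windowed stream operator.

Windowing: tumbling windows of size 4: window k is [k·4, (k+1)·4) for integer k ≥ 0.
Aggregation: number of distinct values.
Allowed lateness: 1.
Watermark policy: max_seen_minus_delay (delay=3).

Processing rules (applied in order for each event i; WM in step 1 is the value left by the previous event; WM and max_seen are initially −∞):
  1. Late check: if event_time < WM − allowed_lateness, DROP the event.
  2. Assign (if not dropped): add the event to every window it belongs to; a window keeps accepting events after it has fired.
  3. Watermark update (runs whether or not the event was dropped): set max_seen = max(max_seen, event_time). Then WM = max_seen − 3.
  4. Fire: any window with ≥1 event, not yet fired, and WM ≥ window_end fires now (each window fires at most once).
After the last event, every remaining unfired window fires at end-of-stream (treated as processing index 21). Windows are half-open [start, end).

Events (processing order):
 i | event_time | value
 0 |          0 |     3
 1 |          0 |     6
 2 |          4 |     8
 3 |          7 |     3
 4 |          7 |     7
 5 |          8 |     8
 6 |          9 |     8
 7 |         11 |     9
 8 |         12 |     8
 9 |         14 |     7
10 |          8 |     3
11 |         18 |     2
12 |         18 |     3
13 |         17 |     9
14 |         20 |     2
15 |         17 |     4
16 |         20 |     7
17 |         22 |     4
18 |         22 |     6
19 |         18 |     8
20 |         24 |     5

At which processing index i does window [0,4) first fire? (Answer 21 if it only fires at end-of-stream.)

i=0 t=0 v=3: → [0,4); WM=-3
i=1 t=0 v=6: → [0,4); WM=-3
i=2 t=4 v=8: → [4,8); WM=1
i=3 t=7 v=3: → [4,8); WM=4; [0,4) fires=2
i=4 t=7 v=7: → [4,8); WM=4
i=5 t=8 v=8: → [8,12); WM=5
i=6 t=9 v=8: → [8,12); WM=6
i=7 t=11 v=9: → [8,12); WM=8; [4,8) fires=3
i=8 t=12 v=8: → [12,16); WM=9
i=9 t=14 v=7: → [12,16); WM=11
i=10 t=8 v=3: DROP (t<11-1); WM=11
i=11 t=18 v=2: → [16,20); WM=15; [8,12) fires=2
i=12 t=18 v=3: → [16,20); WM=15
i=13 t=17 v=9: → [16,20); WM=15
i=14 t=20 v=2: → [20,24); WM=17; [12,16) fires=2
i=15 t=17 v=4: → [16,20); WM=17
i=16 t=20 v=7: → [20,24); WM=17
i=17 t=22 v=4: → [20,24); WM=19
i=18 t=22 v=6: → [20,24); WM=19
i=19 t=18 v=8: → [16,20); WM=19
i=20 t=24 v=5: → [24,28); WM=21; [16,20) fires=5

3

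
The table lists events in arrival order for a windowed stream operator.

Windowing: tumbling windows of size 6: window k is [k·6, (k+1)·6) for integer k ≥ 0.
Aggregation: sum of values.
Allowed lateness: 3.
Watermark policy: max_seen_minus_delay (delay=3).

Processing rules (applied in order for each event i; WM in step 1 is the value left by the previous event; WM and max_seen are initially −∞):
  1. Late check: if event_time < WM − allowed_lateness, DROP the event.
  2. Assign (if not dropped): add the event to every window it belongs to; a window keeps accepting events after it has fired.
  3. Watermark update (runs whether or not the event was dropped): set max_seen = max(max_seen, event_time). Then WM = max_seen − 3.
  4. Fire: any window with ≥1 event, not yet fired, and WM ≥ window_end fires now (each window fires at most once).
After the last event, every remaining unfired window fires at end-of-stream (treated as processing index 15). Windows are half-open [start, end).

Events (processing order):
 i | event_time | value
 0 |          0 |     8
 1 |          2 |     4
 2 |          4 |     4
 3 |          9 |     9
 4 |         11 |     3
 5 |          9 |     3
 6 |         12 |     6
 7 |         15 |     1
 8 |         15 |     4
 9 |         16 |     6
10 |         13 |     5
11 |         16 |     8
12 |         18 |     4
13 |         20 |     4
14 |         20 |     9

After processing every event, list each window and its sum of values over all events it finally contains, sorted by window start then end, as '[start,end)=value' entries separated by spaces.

[0,6)=16 [6,12)=15 [12,18)=30 [18,24)=17

i=0 t=0 v=8: → [0,6); WM=-3
i=1 t=2 v=4: → [0,6); WM=-1
i=2 t=4 v=4: → [0,6); WM=1
i=3 t=9 v=9: → [6,12); WM=6; [0,6) fires=16
i=4 t=11 v=3: → [6,12); WM=8
i=5 t=9 v=3: → [6,12); WM=8
i=6 t=12 v=6: → [12,18); WM=9
i=7 t=15 v=1: → [12,18); WM=12; [6,12) fires=15
i=8 t=15 v=4: → [12,18); WM=12
i=9 t=16 v=6: → [12,18); WM=13
i=10 t=13 v=5: → [12,18); WM=13
i=11 t=16 v=8: → [12,18); WM=13
i=12 t=18 v=4: → [18,24); WM=15
i=13 t=20 v=4: → [18,24); WM=17
i=14 t=20 v=9: → [18,24); WM=17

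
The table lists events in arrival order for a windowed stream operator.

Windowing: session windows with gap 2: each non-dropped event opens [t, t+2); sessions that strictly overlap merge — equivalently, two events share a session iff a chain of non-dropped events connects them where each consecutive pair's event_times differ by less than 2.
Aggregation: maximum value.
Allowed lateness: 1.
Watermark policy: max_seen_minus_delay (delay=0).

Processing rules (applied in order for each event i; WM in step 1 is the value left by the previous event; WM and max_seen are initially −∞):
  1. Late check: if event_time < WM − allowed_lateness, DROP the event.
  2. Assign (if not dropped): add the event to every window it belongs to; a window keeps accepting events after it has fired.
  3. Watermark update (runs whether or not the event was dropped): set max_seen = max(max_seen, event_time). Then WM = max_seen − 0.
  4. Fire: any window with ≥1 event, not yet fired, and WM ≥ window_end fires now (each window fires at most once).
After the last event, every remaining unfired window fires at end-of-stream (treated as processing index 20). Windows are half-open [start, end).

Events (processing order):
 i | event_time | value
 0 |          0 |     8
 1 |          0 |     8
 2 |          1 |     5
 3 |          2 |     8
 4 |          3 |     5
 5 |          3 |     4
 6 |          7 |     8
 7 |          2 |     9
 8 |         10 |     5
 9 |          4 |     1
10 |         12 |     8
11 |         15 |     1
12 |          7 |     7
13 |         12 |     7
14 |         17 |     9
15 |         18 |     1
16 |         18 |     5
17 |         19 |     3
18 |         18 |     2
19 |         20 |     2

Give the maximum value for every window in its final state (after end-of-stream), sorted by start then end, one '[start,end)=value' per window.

i=0 t=0 v=8: → [0,2); WM=0
i=1 t=0 v=8: → [0,2); WM=0
i=2 t=1 v=5: → [0,3); WM=1
i=3 t=2 v=8: → [0,4); WM=2
i=4 t=3 v=5: → [0,5); WM=3
i=5 t=3 v=4: → [0,5); WM=3
i=6 t=7 v=8: → [7,9); WM=7
i=7 t=2 v=9: DROP (t<7-1); WM=7
i=8 t=10 v=5: → [10,12); WM=10
i=9 t=4 v=1: DROP (t<10-1); WM=10
i=10 t=12 v=8: → [12,14); WM=12
i=11 t=15 v=1: → [15,17); WM=15
i=12 t=7 v=7: DROP (t<15-1); WM=15
i=13 t=12 v=7: DROP (t<15-1); WM=15
i=14 t=17 v=9: → [17,19); WM=17
i=15 t=18 v=1: → [17,20); WM=18
i=16 t=18 v=5: → [17,20); WM=18
i=17 t=19 v=3: → [17,21); WM=19
i=18 t=18 v=2: → [17,21); WM=19
i=19 t=20 v=2: → [17,22); WM=20

[0,5)=8 [7,9)=8 [10,12)=5 [12,14)=8 [15,17)=1 [17,22)=9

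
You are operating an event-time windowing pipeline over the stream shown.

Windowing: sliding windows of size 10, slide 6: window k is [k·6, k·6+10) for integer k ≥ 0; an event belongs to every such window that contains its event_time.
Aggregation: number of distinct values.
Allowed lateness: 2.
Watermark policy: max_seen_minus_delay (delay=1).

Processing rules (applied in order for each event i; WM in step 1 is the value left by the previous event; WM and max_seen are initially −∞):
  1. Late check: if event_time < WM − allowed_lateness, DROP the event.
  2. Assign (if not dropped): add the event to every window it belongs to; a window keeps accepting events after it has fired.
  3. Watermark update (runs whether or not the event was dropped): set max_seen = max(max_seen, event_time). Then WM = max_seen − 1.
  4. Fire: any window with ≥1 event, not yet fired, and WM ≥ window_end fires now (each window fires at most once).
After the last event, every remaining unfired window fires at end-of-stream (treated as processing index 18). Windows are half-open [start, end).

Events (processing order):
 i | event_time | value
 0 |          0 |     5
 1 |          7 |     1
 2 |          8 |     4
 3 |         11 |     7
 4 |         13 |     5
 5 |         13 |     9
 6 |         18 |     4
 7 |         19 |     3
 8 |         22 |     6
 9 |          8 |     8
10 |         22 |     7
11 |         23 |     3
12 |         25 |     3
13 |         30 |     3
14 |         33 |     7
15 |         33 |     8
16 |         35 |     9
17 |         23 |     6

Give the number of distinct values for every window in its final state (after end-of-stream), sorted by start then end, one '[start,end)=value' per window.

[0,10)=3 [6,16)=5 [12,22)=4 [18,28)=4 [24,34)=3 [30,40)=4

i=0 t=0 v=5: → [0,10); WM=-1
i=1 t=7 v=1: → [6,16),[0,10); WM=6
i=2 t=8 v=4: → [6,16),[0,10); WM=7
i=3 t=11 v=7: → [6,16); WM=10; [0,10) fires=3
i=4 t=13 v=5: → [12,22),[6,16); WM=12
i=5 t=13 v=9: → [12,22),[6,16); WM=12
i=6 t=18 v=4: → [18,28),[12,22); WM=17; [6,16) fires=5
i=7 t=19 v=3: → [18,28),[12,22); WM=18
i=8 t=22 v=6: → [18,28); WM=21
i=9 t=8 v=8: DROP (t<21-2); WM=21
i=10 t=22 v=7: → [18,28); WM=21
i=11 t=23 v=3: → [18,28); WM=22; [12,22) fires=4
i=12 t=25 v=3: → [24,34),[18,28); WM=24
i=13 t=30 v=3: → [30,40),[24,34); WM=29; [18,28) fires=4
i=14 t=33 v=7: → [30,40),[24,34); WM=32
i=15 t=33 v=8: → [30,40),[24,34); WM=32
i=16 t=35 v=9: → [30,40); WM=34; [24,34) fires=3
i=17 t=23 v=6: DROP (t<34-2); WM=34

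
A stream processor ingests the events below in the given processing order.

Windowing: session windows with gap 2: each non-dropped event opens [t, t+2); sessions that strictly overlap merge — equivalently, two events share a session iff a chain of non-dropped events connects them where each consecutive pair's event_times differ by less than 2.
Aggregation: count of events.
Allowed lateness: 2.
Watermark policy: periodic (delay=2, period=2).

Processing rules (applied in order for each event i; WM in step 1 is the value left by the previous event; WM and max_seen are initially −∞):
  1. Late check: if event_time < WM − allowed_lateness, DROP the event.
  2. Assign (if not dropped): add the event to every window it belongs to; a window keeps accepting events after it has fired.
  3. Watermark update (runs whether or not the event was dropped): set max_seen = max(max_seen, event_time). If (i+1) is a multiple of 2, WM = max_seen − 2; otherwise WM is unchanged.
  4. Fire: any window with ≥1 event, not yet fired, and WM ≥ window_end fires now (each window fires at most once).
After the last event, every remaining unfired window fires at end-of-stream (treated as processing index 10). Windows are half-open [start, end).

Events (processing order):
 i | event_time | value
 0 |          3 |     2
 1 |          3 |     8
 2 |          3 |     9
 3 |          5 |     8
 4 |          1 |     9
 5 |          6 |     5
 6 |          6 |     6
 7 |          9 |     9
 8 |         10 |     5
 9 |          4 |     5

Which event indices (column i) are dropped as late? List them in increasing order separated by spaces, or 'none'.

9

i=0 t=3 v=2: → [3,5); WM=−∞
i=1 t=3 v=8: → [3,5); WM=1
i=2 t=3 v=9: → [3,5); WM=1
i=3 t=5 v=8: → [5,7); WM=3
i=4 t=1 v=9: → [1,3); WM=3
i=5 t=6 v=5: → [5,8); WM=4
i=6 t=6 v=6: → [5,8); WM=4
i=7 t=9 v=9: → [9,11); WM=7
i=8 t=10 v=5: → [9,12); WM=7
i=9 t=4 v=5: DROP (t<7-2); WM=8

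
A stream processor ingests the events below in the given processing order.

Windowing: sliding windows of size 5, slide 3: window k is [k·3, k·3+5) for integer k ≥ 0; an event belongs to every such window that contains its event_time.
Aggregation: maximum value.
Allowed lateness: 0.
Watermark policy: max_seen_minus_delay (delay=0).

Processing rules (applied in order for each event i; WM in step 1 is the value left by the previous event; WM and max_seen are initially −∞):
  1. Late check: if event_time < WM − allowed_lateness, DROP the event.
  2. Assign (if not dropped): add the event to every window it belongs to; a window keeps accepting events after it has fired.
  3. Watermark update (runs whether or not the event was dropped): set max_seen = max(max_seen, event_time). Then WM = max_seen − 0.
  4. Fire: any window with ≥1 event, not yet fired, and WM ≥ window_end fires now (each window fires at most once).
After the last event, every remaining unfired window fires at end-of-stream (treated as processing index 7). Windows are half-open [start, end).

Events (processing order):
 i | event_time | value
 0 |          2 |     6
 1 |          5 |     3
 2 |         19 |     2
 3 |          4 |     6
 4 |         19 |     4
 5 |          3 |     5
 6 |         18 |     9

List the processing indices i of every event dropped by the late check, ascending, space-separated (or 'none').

i=0 t=2 v=6: → [0,5); WM=2
i=1 t=5 v=3: → [3,8); WM=5; [0,5) fires=6
i=2 t=19 v=2: → [18,23),[15,20); WM=19; [3,8) fires=3
i=3 t=4 v=6: DROP (t<19-0); WM=19
i=4 t=19 v=4: → [18,23),[15,20); WM=19
i=5 t=3 v=5: DROP (t<19-0); WM=19
i=6 t=18 v=9: DROP (t<19-0); WM=19

3 5 6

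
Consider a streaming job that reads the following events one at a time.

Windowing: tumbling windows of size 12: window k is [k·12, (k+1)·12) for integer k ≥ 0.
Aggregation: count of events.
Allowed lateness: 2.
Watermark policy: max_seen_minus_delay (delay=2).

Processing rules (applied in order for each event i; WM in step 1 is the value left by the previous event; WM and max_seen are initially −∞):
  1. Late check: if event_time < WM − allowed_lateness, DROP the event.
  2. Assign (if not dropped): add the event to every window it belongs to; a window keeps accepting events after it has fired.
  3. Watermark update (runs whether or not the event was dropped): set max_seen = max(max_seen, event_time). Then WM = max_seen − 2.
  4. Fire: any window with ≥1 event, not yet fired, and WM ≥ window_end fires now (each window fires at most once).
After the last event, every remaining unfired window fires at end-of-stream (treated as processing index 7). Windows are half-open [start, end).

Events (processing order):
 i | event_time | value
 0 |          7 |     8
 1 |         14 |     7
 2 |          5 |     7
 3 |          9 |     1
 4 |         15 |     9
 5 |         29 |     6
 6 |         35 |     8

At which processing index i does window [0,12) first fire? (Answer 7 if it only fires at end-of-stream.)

1

i=0 t=7 v=8: → [0,12); WM=5
i=1 t=14 v=7: → [12,24); WM=12; [0,12) fires=1
i=2 t=5 v=7: DROP (t<12-2); WM=12
i=3 t=9 v=1: DROP (t<12-2); WM=12
i=4 t=15 v=9: → [12,24); WM=13
i=5 t=29 v=6: → [24,36); WM=27; [12,24) fires=2
i=6 t=35 v=8: → [24,36); WM=33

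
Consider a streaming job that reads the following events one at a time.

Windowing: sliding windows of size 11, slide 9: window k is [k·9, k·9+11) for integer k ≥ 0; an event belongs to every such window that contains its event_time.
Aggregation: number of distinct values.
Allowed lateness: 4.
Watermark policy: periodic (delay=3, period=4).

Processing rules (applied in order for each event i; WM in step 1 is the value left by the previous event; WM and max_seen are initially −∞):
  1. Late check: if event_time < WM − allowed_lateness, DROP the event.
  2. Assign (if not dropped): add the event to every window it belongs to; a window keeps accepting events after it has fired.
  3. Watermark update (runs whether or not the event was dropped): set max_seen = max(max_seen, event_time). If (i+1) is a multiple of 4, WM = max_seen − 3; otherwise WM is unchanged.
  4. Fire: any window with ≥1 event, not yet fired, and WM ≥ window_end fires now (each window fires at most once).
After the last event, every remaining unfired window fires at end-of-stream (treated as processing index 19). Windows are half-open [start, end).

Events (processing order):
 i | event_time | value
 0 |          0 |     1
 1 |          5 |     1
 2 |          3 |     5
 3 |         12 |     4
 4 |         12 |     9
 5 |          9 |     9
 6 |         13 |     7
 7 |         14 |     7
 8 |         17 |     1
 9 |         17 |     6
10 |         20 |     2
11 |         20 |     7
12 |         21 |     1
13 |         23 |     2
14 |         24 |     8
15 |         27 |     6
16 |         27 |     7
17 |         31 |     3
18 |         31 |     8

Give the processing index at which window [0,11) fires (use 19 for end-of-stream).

i=0 t=0 v=1: → [0,11); WM=−∞
i=1 t=5 v=1: → [0,11); WM=−∞
i=2 t=3 v=5: → [0,11); WM=−∞
i=3 t=12 v=4: → [9,20); WM=9
i=4 t=12 v=9: → [9,20); WM=9
i=5 t=9 v=9: → [9,20),[0,11); WM=9
i=6 t=13 v=7: → [9,20); WM=9
i=7 t=14 v=7: → [9,20); WM=11; [0,11) fires=3
i=8 t=17 v=1: → [9,20); WM=11
i=9 t=17 v=6: → [9,20); WM=11
i=10 t=20 v=2: → [18,29); WM=11
i=11 t=20 v=7: → [18,29); WM=17
i=12 t=21 v=1: → [18,29); WM=17
i=13 t=23 v=2: → [18,29); WM=17
i=14 t=24 v=8: → [18,29); WM=17
i=15 t=27 v=6: → [27,38),[18,29); WM=24; [9,20) fires=5
i=16 t=27 v=7: → [27,38),[18,29); WM=24
i=17 t=31 v=3: → [27,38); WM=24
i=18 t=31 v=8: → [27,38); WM=24

7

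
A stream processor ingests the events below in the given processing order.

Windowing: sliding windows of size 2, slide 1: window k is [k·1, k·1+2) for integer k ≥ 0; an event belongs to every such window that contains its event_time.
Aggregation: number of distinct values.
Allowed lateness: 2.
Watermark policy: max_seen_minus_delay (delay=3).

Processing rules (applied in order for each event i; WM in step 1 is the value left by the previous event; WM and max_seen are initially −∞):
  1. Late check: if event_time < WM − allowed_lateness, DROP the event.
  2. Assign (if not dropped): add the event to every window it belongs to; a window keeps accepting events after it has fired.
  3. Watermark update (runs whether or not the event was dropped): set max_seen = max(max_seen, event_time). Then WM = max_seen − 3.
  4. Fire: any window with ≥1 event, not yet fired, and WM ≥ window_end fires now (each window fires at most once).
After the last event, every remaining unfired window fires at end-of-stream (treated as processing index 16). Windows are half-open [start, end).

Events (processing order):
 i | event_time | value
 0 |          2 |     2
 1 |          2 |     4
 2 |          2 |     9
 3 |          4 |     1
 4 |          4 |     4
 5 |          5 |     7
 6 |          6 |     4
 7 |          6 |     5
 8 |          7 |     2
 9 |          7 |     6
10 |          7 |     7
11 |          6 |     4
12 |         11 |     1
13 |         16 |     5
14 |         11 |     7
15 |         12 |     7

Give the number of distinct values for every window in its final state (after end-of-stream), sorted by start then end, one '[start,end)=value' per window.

i=0 t=2 v=2: → [2,4),[1,3); WM=-1
i=1 t=2 v=4: → [2,4),[1,3); WM=-1
i=2 t=2 v=9: → [2,4),[1,3); WM=-1
i=3 t=4 v=1: → [4,6),[3,5); WM=1
i=4 t=4 v=4: → [4,6),[3,5); WM=1
i=5 t=5 v=7: → [5,7),[4,6); WM=2
i=6 t=6 v=4: → [6,8),[5,7); WM=3; [1,3) fires=3
i=7 t=6 v=5: → [6,8),[5,7); WM=3
i=8 t=7 v=2: → [7,9),[6,8); WM=4; [2,4) fires=3
i=9 t=7 v=6: → [7,9),[6,8); WM=4
i=10 t=7 v=7: → [7,9),[6,8); WM=4
i=11 t=6 v=4: → [6,8),[5,7); WM=4
i=12 t=11 v=1: → [11,13),[10,12); WM=8; [3,5) fires=2 [4,6) fires=3 [5,7) fires=3 [6,8) fires=5
i=13 t=16 v=5: → [16,18),[15,17); WM=13; [7,9) fires=3 [10,12) fires=1 [11,13) fires=1
i=14 t=11 v=7: → [11,13),[10,12); WM=13
i=15 t=12 v=7: → [12,14),[11,13); WM=13

[1,3)=3 [2,4)=3 [3,5)=2 [4,6)=3 [5,7)=3 [6,8)=5 [7,9)=3 [10,12)=2 [11,13)=2 [12,14)=1 [15,17)=1 [16,18)=1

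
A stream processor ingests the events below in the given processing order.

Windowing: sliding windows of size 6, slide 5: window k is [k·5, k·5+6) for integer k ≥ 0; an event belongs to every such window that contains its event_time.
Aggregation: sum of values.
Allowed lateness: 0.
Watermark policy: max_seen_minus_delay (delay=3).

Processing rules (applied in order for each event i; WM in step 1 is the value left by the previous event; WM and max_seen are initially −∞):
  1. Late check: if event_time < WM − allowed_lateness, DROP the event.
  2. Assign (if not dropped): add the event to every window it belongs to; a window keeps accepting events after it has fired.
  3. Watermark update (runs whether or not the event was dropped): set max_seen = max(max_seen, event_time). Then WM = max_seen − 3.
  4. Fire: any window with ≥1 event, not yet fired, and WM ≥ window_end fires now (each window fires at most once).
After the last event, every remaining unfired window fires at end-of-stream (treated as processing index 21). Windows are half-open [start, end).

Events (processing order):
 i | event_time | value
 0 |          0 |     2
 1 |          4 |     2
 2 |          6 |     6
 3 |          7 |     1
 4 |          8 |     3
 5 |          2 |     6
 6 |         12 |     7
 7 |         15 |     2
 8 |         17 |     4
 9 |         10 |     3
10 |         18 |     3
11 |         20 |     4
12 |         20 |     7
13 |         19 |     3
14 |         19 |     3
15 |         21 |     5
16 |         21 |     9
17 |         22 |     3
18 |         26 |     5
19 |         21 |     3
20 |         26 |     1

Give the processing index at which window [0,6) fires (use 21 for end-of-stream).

6

i=0 t=0 v=2: → [0,6); WM=-3
i=1 t=4 v=2: → [0,6); WM=1
i=2 t=6 v=6: → [5,11); WM=3
i=3 t=7 v=1: → [5,11); WM=4
i=4 t=8 v=3: → [5,11); WM=5
i=5 t=2 v=6: DROP (t<5-0); WM=5
i=6 t=12 v=7: → [10,16); WM=9; [0,6) fires=4
i=7 t=15 v=2: → [15,21),[10,16); WM=12; [5,11) fires=10
i=8 t=17 v=4: → [15,21); WM=14
i=9 t=10 v=3: DROP (t<14-0); WM=14
i=10 t=18 v=3: → [15,21); WM=15
i=11 t=20 v=4: → [20,26),[15,21); WM=17; [10,16) fires=9
i=12 t=20 v=7: → [20,26),[15,21); WM=17
i=13 t=19 v=3: → [15,21); WM=17
i=14 t=19 v=3: → [15,21); WM=17
i=15 t=21 v=5: → [20,26); WM=18
i=16 t=21 v=9: → [20,26); WM=18
i=17 t=22 v=3: → [20,26); WM=19
i=18 t=26 v=5: → [25,31); WM=23; [15,21) fires=26
i=19 t=21 v=3: DROP (t<23-0); WM=23
i=20 t=26 v=1: → [25,31); WM=23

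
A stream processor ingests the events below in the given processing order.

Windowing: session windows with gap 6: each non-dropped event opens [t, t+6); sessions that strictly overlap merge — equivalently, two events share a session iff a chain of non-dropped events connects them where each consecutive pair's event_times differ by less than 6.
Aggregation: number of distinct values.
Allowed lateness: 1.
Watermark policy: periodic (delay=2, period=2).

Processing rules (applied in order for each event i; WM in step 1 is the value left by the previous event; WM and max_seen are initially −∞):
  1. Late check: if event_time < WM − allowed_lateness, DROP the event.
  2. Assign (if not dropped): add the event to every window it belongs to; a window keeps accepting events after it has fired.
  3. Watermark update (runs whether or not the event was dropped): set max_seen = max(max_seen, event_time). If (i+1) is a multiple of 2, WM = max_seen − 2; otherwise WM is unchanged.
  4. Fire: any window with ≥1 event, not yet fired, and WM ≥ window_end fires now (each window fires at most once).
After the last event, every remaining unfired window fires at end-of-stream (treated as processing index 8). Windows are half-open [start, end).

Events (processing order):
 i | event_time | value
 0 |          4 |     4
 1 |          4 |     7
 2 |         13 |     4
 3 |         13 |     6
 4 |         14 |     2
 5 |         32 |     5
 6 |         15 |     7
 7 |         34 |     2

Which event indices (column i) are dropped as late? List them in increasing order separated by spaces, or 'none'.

i=0 t=4 v=4: → [4,10); WM=−∞
i=1 t=4 v=7: → [4,10); WM=2
i=2 t=13 v=4: → [13,19); WM=2
i=3 t=13 v=6: → [13,19); WM=11
i=4 t=14 v=2: → [13,20); WM=11
i=5 t=32 v=5: → [32,38); WM=30
i=6 t=15 v=7: DROP (t<30-1); WM=30
i=7 t=34 v=2: → [32,40); WM=32

6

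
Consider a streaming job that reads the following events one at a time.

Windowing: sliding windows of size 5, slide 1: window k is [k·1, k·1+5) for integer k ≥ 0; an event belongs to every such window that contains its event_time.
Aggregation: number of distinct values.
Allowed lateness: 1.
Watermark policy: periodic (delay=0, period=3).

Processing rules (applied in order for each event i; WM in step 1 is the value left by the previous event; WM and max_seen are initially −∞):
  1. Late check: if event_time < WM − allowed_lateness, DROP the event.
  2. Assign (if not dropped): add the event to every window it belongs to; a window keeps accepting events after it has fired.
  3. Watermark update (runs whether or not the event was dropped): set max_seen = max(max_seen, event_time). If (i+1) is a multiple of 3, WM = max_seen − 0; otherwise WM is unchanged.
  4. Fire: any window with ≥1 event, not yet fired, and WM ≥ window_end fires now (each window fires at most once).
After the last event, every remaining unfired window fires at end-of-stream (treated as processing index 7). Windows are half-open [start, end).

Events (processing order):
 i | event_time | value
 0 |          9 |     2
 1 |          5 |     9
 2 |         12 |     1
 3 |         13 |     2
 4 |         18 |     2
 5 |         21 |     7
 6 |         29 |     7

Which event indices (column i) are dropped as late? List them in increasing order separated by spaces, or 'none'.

none

i=0 t=9 v=2: → [9,14),[8,13),[7,12),[6,11),[5,10); WM=−∞
i=1 t=5 v=9: → [5,10),[4,9),[3,8),[2,7),[1,6); WM=−∞
i=2 t=12 v=1: → [12,17),[11,16),[10,15),[9,14),[8,13); WM=12; [1,6) fires=1 [2,7) fires=1 [3,8) fires=1 [4,9) fires=1 [5,10) fires=2 [6,11) fires=1 [7,12) fires=1
i=3 t=13 v=2: → [13,18),[12,17),[11,16),[10,15),[9,14); WM=12
i=4 t=18 v=2: → [18,23),[17,22),[16,21),[15,20),[14,19); WM=12
i=5 t=21 v=7: → [21,26),[20,25),[19,24),[18,23),[17,22); WM=21; [8,13) fires=2 [9,14) fires=2 [10,15) fires=2 [11,16) fires=2 [12,17) fires=2 [13,18) fires=1 [14,19) fires=1 [15,20) fires=1 [16,21) fires=1
i=6 t=29 v=7: → [29,34),[28,33),[27,32),[26,31),[25,30); WM=21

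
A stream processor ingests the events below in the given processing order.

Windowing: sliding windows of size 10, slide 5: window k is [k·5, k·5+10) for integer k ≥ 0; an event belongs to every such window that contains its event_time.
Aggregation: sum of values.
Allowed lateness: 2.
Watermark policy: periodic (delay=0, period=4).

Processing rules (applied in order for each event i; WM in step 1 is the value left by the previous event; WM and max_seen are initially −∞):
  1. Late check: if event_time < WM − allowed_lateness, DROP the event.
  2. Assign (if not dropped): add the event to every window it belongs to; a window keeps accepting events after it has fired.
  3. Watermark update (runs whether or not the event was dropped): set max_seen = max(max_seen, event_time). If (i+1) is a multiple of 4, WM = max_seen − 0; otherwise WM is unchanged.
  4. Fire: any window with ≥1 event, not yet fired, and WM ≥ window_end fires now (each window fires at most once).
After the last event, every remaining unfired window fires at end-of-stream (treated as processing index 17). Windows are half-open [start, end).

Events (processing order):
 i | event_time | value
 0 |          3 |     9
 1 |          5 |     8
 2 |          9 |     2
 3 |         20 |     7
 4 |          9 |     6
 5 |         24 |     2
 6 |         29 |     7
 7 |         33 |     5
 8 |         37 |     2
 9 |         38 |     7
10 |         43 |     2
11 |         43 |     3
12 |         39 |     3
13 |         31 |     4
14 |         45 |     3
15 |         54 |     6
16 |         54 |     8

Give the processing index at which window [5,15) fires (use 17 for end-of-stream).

i=0 t=3 v=9: → [0,10); WM=−∞
i=1 t=5 v=8: → [5,15),[0,10); WM=−∞
i=2 t=9 v=2: → [5,15),[0,10); WM=−∞
i=3 t=20 v=7: → [20,30),[15,25); WM=20; [0,10) fires=19 [5,15) fires=10
i=4 t=9 v=6: DROP (t<20-2); WM=20
i=5 t=24 v=2: → [20,30),[15,25); WM=20
i=6 t=29 v=7: → [25,35),[20,30); WM=20
i=7 t=33 v=5: → [30,40),[25,35); WM=33; [15,25) fires=9 [20,30) fires=16
i=8 t=37 v=2: → [35,45),[30,40); WM=33
i=9 t=38 v=7: → [35,45),[30,40); WM=33
i=10 t=43 v=2: → [40,50),[35,45); WM=33
i=11 t=43 v=3: → [40,50),[35,45); WM=43; [25,35) fires=12 [30,40) fires=14
i=12 t=39 v=3: DROP (t<43-2); WM=43
i=13 t=31 v=4: DROP (t<43-2); WM=43
i=14 t=45 v=3: → [45,55),[40,50); WM=43
i=15 t=54 v=6: → [50,60),[45,55); WM=54; [35,45) fires=14 [40,50) fires=8
i=16 t=54 v=8: → [50,60),[45,55); WM=54

3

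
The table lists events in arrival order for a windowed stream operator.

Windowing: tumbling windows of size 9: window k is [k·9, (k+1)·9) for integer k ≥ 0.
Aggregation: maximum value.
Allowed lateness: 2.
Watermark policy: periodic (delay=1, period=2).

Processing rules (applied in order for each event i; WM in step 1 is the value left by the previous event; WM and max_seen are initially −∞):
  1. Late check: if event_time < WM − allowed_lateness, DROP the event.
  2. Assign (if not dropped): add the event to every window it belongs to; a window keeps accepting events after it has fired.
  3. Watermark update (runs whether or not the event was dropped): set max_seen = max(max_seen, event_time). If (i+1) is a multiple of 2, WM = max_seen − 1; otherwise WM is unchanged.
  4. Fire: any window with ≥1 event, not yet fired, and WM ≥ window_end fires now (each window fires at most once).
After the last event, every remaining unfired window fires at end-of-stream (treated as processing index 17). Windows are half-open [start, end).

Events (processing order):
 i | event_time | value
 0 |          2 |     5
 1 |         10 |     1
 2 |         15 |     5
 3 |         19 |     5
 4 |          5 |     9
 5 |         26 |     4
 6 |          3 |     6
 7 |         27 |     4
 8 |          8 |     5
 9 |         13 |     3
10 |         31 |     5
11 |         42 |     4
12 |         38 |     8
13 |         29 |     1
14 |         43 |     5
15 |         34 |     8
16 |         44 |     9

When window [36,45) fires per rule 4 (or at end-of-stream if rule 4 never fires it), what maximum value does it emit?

i=0 t=2 v=5: → [0,9); WM=−∞
i=1 t=10 v=1: → [9,18); WM=9; [0,9) fires=5
i=2 t=15 v=5: → [9,18); WM=9
i=3 t=19 v=5: → [18,27); WM=18; [9,18) fires=5
i=4 t=5 v=9: DROP (t<18-2); WM=18
i=5 t=26 v=4: → [18,27); WM=25
i=6 t=3 v=6: DROP (t<25-2); WM=25
i=7 t=27 v=4: → [27,36); WM=26
i=8 t=8 v=5: DROP (t<26-2); WM=26
i=9 t=13 v=3: DROP (t<26-2); WM=26
i=10 t=31 v=5: → [27,36); WM=26
i=11 t=42 v=4: → [36,45); WM=41; [18,27) fires=5 [27,36) fires=5
i=12 t=38 v=8: DROP (t<41-2); WM=41
i=13 t=29 v=1: DROP (t<41-2); WM=41
i=14 t=43 v=5: → [36,45); WM=41
i=15 t=34 v=8: DROP (t<41-2); WM=42
i=16 t=44 v=9: → [36,45); WM=42

9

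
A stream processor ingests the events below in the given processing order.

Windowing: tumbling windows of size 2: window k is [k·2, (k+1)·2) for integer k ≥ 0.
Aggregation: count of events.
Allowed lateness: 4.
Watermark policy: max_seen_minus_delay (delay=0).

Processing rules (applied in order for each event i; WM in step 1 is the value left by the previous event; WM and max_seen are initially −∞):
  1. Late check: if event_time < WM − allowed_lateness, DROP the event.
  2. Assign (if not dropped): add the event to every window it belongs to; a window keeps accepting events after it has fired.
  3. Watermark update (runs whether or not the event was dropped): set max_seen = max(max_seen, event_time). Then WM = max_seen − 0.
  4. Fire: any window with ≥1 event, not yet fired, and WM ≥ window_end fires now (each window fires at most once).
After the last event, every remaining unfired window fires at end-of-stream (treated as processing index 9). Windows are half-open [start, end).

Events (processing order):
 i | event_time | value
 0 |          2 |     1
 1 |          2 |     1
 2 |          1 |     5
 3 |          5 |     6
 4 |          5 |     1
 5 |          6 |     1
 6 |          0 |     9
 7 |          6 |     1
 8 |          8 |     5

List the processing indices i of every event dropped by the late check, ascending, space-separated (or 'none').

i=0 t=2 v=1: → [2,4); WM=2
i=1 t=2 v=1: → [2,4); WM=2
i=2 t=1 v=5: → [0,2); WM=2; [0,2) fires=1
i=3 t=5 v=6: → [4,6); WM=5; [2,4) fires=2
i=4 t=5 v=1: → [4,6); WM=5
i=5 t=6 v=1: → [6,8); WM=6; [4,6) fires=2
i=6 t=0 v=9: DROP (t<6-4); WM=6
i=7 t=6 v=1: → [6,8); WM=6
i=8 t=8 v=5: → [8,10); WM=8; [6,8) fires=2

6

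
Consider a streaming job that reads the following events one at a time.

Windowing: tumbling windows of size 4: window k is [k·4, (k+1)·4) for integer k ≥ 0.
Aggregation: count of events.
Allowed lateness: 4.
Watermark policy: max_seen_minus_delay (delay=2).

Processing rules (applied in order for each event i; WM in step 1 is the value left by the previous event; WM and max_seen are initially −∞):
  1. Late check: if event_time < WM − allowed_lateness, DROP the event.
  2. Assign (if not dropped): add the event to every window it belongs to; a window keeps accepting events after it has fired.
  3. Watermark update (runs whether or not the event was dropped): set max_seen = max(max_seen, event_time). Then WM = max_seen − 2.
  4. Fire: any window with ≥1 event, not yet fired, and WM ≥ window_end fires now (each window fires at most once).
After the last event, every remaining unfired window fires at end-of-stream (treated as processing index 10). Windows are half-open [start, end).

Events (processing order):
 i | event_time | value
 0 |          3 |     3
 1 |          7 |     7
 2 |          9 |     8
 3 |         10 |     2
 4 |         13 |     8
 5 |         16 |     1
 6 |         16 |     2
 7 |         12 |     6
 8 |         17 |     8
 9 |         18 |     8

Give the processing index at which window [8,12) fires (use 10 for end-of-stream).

5

i=0 t=3 v=3: → [0,4); WM=1
i=1 t=7 v=7: → [4,8); WM=5; [0,4) fires=1
i=2 t=9 v=8: → [8,12); WM=7
i=3 t=10 v=2: → [8,12); WM=8; [4,8) fires=1
i=4 t=13 v=8: → [12,16); WM=11
i=5 t=16 v=1: → [16,20); WM=14; [8,12) fires=2
i=6 t=16 v=2: → [16,20); WM=14
i=7 t=12 v=6: → [12,16); WM=14
i=8 t=17 v=8: → [16,20); WM=15
i=9 t=18 v=8: → [16,20); WM=16; [12,16) fires=2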